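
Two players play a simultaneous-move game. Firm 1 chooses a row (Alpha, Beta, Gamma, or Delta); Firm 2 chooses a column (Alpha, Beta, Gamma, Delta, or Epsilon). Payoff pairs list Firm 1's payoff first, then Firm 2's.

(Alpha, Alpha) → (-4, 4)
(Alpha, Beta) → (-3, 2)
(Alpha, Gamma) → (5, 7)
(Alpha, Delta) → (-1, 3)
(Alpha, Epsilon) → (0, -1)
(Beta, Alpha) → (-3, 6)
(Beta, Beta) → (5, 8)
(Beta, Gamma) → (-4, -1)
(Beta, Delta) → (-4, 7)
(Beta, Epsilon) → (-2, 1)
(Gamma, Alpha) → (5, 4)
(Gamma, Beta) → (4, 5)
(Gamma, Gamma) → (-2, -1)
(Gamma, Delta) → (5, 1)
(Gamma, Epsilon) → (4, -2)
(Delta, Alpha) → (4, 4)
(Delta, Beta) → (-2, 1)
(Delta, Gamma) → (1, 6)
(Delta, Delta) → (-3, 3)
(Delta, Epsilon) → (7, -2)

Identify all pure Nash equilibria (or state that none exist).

(Alpha, Gamma) and (Beta, Beta)

A profile is a Nash equilibrium when each player is best-responding to the other.
Firm 1's best responses — vs Alpha: Gamma (payoff 5); vs Beta: Beta (payoff 5); vs Gamma: Alpha (payoff 5); vs Delta: Gamma (payoff 5); vs Epsilon: Delta (payoff 7).
Firm 2's best responses — vs Alpha: Gamma (payoff 7); vs Beta: Beta (payoff 8); vs Gamma: Beta (payoff 5); vs Delta: Gamma (payoff 6).
Mutual best responses occur at (Alpha, Gamma) and (Beta, Beta); at each, neither player gains by switching.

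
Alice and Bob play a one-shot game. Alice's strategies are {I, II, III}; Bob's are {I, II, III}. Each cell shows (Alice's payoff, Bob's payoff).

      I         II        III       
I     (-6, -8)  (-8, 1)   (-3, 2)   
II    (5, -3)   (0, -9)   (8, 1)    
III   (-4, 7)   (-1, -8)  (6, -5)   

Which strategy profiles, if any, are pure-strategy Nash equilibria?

Check mutual best responses: a cell is a NE iff neither player can gain by unilaterally deviating.
Alice's best responses — vs I: II (payoff 5); vs II: II (payoff 0); vs III: II (payoff 8).
Bob's best responses — vs I: III (payoff 2); vs II: III (payoff 1); vs III: I (payoff 7).
The only mutual best response is (II, III); neither player gains by switching there.

(II, III)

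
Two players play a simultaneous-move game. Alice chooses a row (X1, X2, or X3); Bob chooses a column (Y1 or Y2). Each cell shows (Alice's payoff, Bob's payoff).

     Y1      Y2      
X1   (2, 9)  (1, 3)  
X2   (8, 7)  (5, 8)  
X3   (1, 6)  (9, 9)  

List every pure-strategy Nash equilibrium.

Check mutual best responses: a cell is a NE iff neither player can gain by unilaterally deviating.
Alice's best responses — vs Y1: X2 (payoff 8); vs Y2: X3 (payoff 9).
Bob's best responses — vs X1: Y1 (payoff 9); vs X2: Y2 (payoff 8); vs X3: Y2 (payoff 9).
The only mutual best response is (X3, Y2); neither player gains by switching there.

(X3, Y2)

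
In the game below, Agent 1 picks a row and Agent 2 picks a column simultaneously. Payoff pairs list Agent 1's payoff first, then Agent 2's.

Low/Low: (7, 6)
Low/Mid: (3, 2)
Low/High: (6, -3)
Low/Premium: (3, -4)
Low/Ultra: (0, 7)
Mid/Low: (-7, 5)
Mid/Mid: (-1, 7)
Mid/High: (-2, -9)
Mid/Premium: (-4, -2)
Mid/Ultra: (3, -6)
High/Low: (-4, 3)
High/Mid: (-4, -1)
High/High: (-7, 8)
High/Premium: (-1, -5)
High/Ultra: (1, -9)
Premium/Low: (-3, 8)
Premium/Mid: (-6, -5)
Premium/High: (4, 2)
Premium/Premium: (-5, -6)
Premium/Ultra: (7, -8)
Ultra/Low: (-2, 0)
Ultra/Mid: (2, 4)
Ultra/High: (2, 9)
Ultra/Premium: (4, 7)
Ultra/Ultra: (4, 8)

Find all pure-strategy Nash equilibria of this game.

Check mutual best responses: a cell is a NE iff neither player can gain by unilaterally deviating.
Agent 1's best responses — vs Low: Low (payoff 7); vs Mid: Low (payoff 3); vs High: Low (payoff 6); vs Premium: Ultra (payoff 4); vs Ultra: Premium (payoff 7).
Agent 2's best responses — vs Low: Ultra (payoff 7); vs Mid: Mid (payoff 7); vs High: High (payoff 8); vs Premium: Low (payoff 8); vs Ultra: High (payoff 9).
No cell has both players best-responding. For instance, Agent 1's best reply to Mid is Low, but against Low Agent 2 prefers Ultra over Mid.

There is no pure-strategy Nash equilibrium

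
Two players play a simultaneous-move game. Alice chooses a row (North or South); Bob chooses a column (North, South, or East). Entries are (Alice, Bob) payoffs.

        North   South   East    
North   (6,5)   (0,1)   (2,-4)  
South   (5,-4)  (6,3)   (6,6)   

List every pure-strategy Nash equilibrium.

Check mutual best responses: a cell is a NE iff neither player can gain by unilaterally deviating.
Alice's best responses — vs North: North (payoff 6); vs South: South (payoff 6); vs East: South (payoff 6).
Bob's best responses — vs North: North (payoff 5); vs South: East (payoff 6).
Mutual best responses occur at (North, North) and (South, East); at each, neither player gains by switching.

(North, North) and (South, East)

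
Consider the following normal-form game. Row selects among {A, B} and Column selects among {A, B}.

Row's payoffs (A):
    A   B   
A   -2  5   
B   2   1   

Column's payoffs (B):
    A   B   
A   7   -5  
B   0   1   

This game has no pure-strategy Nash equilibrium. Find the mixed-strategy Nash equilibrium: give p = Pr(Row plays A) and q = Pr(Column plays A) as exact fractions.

p = 1/13, q = 1/2

Each player's mixing probability is pinned down by making the *other* player indifferent.
Column indifferent between A and B: p·7 + (1−p)·0 = p·(-5) + (1−p)·1 ⟹ 0 + 7p = 1 + (-6)p ⟹ p = 1/13.
Row indifferent between A and B: q·(-2) + (1−q)·5 = q·2 + (1−q)·1 ⟹ 5 + (-7)q = 1 + 1q ⟹ q = 1/2.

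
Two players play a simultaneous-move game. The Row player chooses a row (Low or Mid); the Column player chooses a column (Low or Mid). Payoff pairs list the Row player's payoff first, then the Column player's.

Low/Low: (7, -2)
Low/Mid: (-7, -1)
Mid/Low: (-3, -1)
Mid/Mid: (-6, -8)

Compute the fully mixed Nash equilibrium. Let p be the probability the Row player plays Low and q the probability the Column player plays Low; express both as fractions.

Each player's mixing probability is pinned down by making the *other* player indifferent.
The Column player indifferent between Low and Mid: p·(-2) + (1−p)·(-1) = p·(-1) + (1−p)·(-8) ⟹ (-1) + (-1)p = (-8) + 7p ⟹ p = 7/8.
The Row player indifferent between Low and Mid: q·7 + (1−q)·(-7) = q·(-3) + (1−q)·(-6) ⟹ (-7) + 14q = (-6) + 3q ⟹ q = 1/11.

p = 7/8, q = 1/11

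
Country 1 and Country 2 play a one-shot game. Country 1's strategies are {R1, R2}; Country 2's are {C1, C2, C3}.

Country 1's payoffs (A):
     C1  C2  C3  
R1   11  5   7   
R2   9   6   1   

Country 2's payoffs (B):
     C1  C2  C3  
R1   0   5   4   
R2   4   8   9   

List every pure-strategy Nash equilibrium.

Find each player's best response to every opponent strategy; NE are the intersections.
Country 1's best responses — vs C1: R1 (payoff 11); vs C2: R2 (payoff 6); vs C3: R1 (payoff 7).
Country 2's best responses — vs R1: C2 (payoff 5); vs R2: C3 (payoff 9).
No cell has both players best-responding. For instance, Country 1's best reply to C2 is R2, but against R2 Country 2 prefers C3 over C2.

There is no pure-strategy Nash equilibrium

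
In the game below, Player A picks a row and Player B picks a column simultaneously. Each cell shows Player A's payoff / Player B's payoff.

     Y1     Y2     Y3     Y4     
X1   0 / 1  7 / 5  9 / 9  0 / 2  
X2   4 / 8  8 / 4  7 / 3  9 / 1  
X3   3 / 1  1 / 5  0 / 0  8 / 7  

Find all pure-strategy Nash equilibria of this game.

A profile is a Nash equilibrium when each player is best-responding to the other.
Player A's best responses — vs Y1: X2 (payoff 4); vs Y2: X2 (payoff 8); vs Y3: X1 (payoff 9); vs Y4: X2 (payoff 9).
Player B's best responses — vs X1: Y3 (payoff 9); vs X2: Y1 (payoff 8); vs X3: Y4 (payoff 7).
Mutual best responses occur at (X1, Y3) and (X2, Y1); at each, neither player gains by switching.

(X1, Y3) and (X2, Y1)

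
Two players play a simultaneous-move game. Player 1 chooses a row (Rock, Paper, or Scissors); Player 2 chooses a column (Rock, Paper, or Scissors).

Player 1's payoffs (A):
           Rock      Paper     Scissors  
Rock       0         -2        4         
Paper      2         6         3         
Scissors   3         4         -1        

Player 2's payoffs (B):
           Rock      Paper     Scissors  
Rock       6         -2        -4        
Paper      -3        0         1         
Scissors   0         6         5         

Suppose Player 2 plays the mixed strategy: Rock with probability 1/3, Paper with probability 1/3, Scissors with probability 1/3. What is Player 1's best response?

Player 1's best reply maximizes expected payoff against the mix.
Rock: (1/3)·0 + (1/3)·(-2) + (1/3)·4 = 2/3
Paper: (1/3)·2 + (1/3)·6 + (1/3)·3 = 11/3
Scissors: (1/3)·3 + (1/3)·4 + (1/3)·(-1) = 2
Highest expected payoff is 11/3, from Paper.

Paper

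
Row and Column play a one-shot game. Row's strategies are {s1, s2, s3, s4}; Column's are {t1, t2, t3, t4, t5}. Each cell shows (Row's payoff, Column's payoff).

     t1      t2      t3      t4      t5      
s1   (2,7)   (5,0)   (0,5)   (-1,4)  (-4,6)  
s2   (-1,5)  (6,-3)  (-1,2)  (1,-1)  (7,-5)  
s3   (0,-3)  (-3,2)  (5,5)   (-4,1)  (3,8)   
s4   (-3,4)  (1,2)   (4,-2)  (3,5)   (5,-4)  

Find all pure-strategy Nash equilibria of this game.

(s1, t1) and (s4, t4)

A profile is a Nash equilibrium when each player is best-responding to the other.
Row's best responses — vs t1: s1 (payoff 2); vs t2: s2 (payoff 6); vs t3: s3 (payoff 5); vs t4: s4 (payoff 3); vs t5: s2 (payoff 7).
Column's best responses — vs s1: t1 (payoff 7); vs s2: t1 (payoff 5); vs s3: t5 (payoff 8); vs s4: t4 (payoff 5).
Mutual best responses occur at (s1, t1) and (s4, t4); at each, neither player gains by switching.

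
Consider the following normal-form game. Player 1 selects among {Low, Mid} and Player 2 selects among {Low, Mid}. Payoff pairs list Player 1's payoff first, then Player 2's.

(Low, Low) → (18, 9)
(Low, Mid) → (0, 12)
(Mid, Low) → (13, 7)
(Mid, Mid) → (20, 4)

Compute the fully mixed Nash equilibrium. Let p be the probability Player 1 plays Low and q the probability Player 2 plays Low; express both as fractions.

p = 1/2, q = 4/5

Each player's mixing probability is pinned down by making the *other* player indifferent.
Player 2 indifferent between Low and Mid: p·9 + (1−p)·7 = p·12 + (1−p)·4 ⟹ 7 + 2p = 4 + 8p ⟹ p = 1/2.
Player 1 indifferent between Low and Mid: q·18 + (1−q)·0 = q·13 + (1−q)·20 ⟹ 0 + 18q = 20 + (-7)q ⟹ q = 4/5.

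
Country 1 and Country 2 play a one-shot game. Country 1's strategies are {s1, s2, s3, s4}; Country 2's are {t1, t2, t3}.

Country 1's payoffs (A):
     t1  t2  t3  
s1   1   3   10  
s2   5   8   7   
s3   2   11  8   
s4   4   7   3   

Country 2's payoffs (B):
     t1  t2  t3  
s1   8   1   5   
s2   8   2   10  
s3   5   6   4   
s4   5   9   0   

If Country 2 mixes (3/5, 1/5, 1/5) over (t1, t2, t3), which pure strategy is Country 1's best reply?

Compute Country 1's expected payoff from each pure strategy against the given mix.
s1: (3/5)·1 + (1/5)·3 + (1/5)·10 = 16/5
s2: (3/5)·5 + (1/5)·8 + (1/5)·7 = 6
s3: (3/5)·2 + (1/5)·11 + (1/5)·8 = 5
s4: (3/5)·4 + (1/5)·7 + (1/5)·3 = 22/5
Highest expected payoff is 6, from s2.

s2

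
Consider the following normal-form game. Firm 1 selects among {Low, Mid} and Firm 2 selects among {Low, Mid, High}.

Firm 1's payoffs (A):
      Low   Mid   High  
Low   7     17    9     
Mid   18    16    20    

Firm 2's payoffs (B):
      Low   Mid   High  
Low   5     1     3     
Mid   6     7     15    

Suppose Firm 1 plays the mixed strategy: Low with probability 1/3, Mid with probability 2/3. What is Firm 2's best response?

High

Firm 2's best reply maximizes expected payoff against the mix.
Low: (1/3)·5 + (2/3)·6 = 17/3
Mid: (1/3)·1 + (2/3)·7 = 5
High: (1/3)·3 + (2/3)·15 = 11
Highest expected payoff is 11, from High.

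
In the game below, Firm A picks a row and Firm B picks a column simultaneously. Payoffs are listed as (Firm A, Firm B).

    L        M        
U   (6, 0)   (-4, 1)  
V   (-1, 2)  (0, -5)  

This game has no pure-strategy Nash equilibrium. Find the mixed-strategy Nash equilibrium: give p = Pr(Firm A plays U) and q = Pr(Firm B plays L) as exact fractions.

p = 7/8, q = 4/11

In a mixed NE each player is indifferent between their pure strategies, so the opponent's mix sets the indifference.
Firm B indifferent between L and M: p·0 + (1−p)·2 = p·1 + (1−p)·(-5) ⟹ 2 + (-2)p = (-5) + 6p ⟹ p = 7/8.
Firm A indifferent between U and V: q·6 + (1−q)·(-4) = q·(-1) + (1−q)·0 ⟹ (-4) + 10q = 0 + (-1)q ⟹ q = 4/11.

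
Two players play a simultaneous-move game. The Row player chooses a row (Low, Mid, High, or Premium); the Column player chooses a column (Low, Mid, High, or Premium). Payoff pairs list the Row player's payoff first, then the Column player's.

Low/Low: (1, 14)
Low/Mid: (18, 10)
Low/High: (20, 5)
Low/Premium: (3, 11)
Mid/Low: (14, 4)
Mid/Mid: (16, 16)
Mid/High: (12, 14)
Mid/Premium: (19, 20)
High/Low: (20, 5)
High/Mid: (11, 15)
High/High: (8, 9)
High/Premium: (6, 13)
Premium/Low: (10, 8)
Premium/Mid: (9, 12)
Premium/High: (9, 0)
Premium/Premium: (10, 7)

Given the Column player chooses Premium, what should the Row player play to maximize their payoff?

With the Column player fixed at Premium, the Row player's payoffs are: Low → 3, Mid → 19, High → 6, Premium → 10.
The maximum is 19, achieved by Mid.

Mid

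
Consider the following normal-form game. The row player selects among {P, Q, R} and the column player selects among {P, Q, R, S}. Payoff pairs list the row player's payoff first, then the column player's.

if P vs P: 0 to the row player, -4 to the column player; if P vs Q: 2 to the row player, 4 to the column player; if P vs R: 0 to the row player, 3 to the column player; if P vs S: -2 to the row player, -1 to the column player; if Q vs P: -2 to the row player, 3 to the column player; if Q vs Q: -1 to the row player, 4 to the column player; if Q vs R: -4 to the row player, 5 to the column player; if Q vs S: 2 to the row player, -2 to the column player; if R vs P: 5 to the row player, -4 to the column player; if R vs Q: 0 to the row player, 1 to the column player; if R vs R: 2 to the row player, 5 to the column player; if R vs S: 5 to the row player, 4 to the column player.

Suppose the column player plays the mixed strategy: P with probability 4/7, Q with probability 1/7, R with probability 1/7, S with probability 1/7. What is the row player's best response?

Compute the row player's expected payoff from each pure strategy against the given mix.
P: (4/7)·0 + (1/7)·2 + (1/7)·0 + (1/7)·(-2) = 0
Q: (4/7)·(-2) + (1/7)·(-1) + (1/7)·(-4) + (1/7)·2 = -11/7
R: (4/7)·5 + (1/7)·0 + (1/7)·2 + (1/7)·5 = 27/7
Highest expected payoff is 27/7, from R.

R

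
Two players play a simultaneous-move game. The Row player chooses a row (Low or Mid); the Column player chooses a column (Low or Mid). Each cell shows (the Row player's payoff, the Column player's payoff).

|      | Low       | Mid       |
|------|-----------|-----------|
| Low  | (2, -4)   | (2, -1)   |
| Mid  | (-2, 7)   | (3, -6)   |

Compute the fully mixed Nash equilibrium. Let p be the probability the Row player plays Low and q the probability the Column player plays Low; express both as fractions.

p = 13/16, q = 1/5

Each player's mixing probability is pinned down by making the *other* player indifferent.
The Column player indifferent between Low and Mid: p·(-4) + (1−p)·7 = p·(-1) + (1−p)·(-6) ⟹ 7 + (-11)p = (-6) + 5p ⟹ p = 13/16.
The Row player indifferent between Low and Mid: q·2 + (1−q)·2 = q·(-2) + (1−q)·3 ⟹ 2 + 0q = 3 + (-5)q ⟹ q = 1/5.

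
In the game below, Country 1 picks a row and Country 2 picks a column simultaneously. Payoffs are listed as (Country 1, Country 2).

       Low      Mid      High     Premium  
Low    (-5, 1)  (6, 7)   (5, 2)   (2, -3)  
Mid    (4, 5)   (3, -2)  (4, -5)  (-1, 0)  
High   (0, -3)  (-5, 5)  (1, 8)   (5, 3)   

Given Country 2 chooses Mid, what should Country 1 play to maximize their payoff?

Low

With Country 2 fixed at Mid, Country 1's payoffs are: Low → 6, Mid → 3, High → -5.
The maximum is 6, achieved by Low.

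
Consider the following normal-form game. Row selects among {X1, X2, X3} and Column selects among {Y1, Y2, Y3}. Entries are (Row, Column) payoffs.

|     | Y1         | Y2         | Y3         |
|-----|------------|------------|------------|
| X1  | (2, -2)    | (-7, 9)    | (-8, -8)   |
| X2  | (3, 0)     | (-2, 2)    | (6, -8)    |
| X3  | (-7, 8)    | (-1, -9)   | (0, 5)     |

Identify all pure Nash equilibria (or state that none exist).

No pure-strategy Nash equilibrium

Find each player's best response to every opponent strategy; NE are the intersections.
Row's best responses — vs Y1: X2 (payoff 3); vs Y2: X3 (payoff -1); vs Y3: X2 (payoff 6).
Column's best responses — vs X1: Y2 (payoff 9); vs X2: Y2 (payoff 2); vs X3: Y1 (payoff 8).
No cell has both players best-responding. For instance, Row's best reply to Y3 is X2, but against X2 Column prefers Y2 over Y3.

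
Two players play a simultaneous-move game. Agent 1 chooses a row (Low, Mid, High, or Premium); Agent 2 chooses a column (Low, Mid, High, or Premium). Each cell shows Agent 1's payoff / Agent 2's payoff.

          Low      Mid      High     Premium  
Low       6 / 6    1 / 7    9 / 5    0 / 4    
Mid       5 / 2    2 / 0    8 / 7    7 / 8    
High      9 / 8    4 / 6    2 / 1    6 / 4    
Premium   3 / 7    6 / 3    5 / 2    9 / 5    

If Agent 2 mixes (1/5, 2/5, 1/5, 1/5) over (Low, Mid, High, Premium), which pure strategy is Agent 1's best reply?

Premium

Agent 1's best reply maximizes expected payoff against the mix.
Low: (1/5)·6 + (2/5)·1 + (1/5)·9 + (1/5)·0 = 17/5
Mid: (1/5)·5 + (2/5)·2 + (1/5)·8 + (1/5)·7 = 24/5
High: (1/5)·9 + (2/5)·4 + (1/5)·2 + (1/5)·6 = 5
Premium: (1/5)·3 + (2/5)·6 + (1/5)·5 + (1/5)·9 = 29/5
Highest expected payoff is 29/5, from Premium.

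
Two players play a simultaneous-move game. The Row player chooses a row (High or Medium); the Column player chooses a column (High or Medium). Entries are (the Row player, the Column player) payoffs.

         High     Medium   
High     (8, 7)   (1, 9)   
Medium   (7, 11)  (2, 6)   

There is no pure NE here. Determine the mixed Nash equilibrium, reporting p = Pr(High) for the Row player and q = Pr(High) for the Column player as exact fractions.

p = 5/7, q = 1/2

Each player's mixing probability is pinned down by making the *other* player indifferent.
The Column player indifferent between High and Medium: p·7 + (1−p)·11 = p·9 + (1−p)·6 ⟹ 11 + (-4)p = 6 + 3p ⟹ p = 5/7.
The Row player indifferent between High and Medium: q·8 + (1−q)·1 = q·7 + (1−q)·2 ⟹ 1 + 7q = 2 + 5q ⟹ q = 1/2.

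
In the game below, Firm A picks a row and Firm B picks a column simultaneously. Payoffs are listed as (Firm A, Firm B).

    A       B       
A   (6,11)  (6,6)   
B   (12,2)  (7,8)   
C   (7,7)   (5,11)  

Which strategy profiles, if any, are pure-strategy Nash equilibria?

(B, B)

A profile is a Nash equilibrium when each player is best-responding to the other.
Firm A's best responses — vs A: B (payoff 12); vs B: B (payoff 7).
Firm B's best responses — vs A: A (payoff 11); vs B: B (payoff 8); vs C: B (payoff 11).
The only mutual best response is (B, B); neither player gains by switching there.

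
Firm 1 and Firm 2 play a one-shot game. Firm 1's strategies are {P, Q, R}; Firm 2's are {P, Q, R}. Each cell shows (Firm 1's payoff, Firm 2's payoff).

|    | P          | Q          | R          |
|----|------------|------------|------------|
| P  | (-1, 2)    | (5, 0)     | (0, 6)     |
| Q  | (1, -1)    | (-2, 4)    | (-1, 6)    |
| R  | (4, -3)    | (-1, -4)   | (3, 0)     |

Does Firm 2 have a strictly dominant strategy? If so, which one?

R

A strategy is strictly dominant if it gives Firm 2 a strictly higher payoff than every other strategy, against every choice by the opponent.
R strictly dominates: vs P: 6 > each of {2, 0}; vs Q: 6 > each of {-1, 4}; vs R: 0 > each of {-3, -4}.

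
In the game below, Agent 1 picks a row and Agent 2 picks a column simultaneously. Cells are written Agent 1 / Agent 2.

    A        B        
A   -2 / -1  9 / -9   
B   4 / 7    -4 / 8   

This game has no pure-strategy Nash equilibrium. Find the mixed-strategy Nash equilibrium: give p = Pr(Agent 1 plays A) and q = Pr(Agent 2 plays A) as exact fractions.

In a mixed NE each player is indifferent between their pure strategies, so the opponent's mix sets the indifference.
Agent 2 indifferent between A and B: p·(-1) + (1−p)·7 = p·(-9) + (1−p)·8 ⟹ 7 + (-8)p = 8 + (-17)p ⟹ p = 1/9.
Agent 1 indifferent between A and B: q·(-2) + (1−q)·9 = q·4 + (1−q)·(-4) ⟹ 9 + (-11)q = (-4) + 8q ⟹ q = 13/19.

p = 1/9, q = 13/19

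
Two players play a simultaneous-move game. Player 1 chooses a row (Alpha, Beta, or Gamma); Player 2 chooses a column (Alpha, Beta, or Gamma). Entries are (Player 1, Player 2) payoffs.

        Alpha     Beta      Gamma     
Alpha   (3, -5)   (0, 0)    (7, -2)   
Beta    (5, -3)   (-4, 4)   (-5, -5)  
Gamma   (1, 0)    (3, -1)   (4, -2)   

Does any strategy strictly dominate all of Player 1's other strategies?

None

Check whether one of Player 1's strategies beats all alternatives regardless of what the opponent does.
Alpha is not dominant: against Alpha, Beta gives 5 > 3.
Beta is not dominant: against Beta, Alpha gives 0 > -4.
Gamma is not dominant: against Alpha, Alpha gives 3 > 1.
No single strategy is best against every opponent action.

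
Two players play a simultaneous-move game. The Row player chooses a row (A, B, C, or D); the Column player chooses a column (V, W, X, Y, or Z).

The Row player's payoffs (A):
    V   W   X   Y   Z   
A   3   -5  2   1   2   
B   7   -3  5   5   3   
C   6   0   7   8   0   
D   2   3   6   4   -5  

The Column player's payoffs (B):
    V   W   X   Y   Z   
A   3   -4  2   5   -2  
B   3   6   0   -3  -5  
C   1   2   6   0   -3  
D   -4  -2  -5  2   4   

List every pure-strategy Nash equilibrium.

(C, X)

Check mutual best responses: a cell is a NE iff neither player can gain by unilaterally deviating.
The Row player's best responses — vs V: B (payoff 7); vs W: D (payoff 3); vs X: C (payoff 7); vs Y: C (payoff 8); vs Z: B (payoff 3).
The Column player's best responses — vs A: Y (payoff 5); vs B: W (payoff 6); vs C: X (payoff 6); vs D: Z (payoff 4).
The only mutual best response is (C, X); neither player gains by switching there.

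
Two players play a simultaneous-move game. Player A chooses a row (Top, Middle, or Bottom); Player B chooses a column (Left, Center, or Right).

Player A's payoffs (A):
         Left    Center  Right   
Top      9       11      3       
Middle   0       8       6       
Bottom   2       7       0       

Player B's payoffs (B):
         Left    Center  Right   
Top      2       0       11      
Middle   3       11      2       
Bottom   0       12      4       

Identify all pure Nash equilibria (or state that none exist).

A profile is a Nash equilibrium when each player is best-responding to the other.
Player A's best responses — vs Left: Top (payoff 9); vs Center: Top (payoff 11); vs Right: Middle (payoff 6).
Player B's best responses — vs Top: Right (payoff 11); vs Middle: Center (payoff 11); vs Bottom: Center (payoff 12).
No cell has both players best-responding. For instance, Player A's best reply to Right is Middle, but against Middle Player B prefers Center over Right.

There is no pure-strategy Nash equilibrium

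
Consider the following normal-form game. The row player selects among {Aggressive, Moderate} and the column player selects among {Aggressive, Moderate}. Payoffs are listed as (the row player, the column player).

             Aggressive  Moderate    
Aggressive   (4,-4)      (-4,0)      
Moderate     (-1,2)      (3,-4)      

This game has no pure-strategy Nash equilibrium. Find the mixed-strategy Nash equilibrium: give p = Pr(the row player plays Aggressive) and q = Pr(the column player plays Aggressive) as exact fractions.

p = 3/5, q = 7/12

Each player's mixing probability is pinned down by making the *other* player indifferent.
The column player indifferent between Aggressive and Moderate: p·(-4) + (1−p)·2 = p·0 + (1−p)·(-4) ⟹ 2 + (-6)p = (-4) + 4p ⟹ p = 3/5.
The row player indifferent between Aggressive and Moderate: q·4 + (1−q)·(-4) = q·(-1) + (1−q)·3 ⟹ (-4) + 8q = 3 + (-4)q ⟹ q = 7/12.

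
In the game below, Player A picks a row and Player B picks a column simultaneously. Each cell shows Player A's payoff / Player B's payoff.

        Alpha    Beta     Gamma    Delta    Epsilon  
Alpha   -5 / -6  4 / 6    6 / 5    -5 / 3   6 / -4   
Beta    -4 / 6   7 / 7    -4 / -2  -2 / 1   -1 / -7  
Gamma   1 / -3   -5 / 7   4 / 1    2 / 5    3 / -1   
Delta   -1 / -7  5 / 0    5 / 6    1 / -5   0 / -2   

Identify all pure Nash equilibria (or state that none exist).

(Beta, Beta)

A profile is a Nash equilibrium when each player is best-responding to the other.
Player A's best responses — vs Alpha: Gamma (payoff 1); vs Beta: Beta (payoff 7); vs Gamma: Alpha (payoff 6); vs Delta: Gamma (payoff 2); vs Epsilon: Alpha (payoff 6).
Player B's best responses — vs Alpha: Beta (payoff 6); vs Beta: Beta (payoff 7); vs Gamma: Beta (payoff 7); vs Delta: Gamma (payoff 6).
The only mutual best response is (Beta, Beta); neither player gains by switching there.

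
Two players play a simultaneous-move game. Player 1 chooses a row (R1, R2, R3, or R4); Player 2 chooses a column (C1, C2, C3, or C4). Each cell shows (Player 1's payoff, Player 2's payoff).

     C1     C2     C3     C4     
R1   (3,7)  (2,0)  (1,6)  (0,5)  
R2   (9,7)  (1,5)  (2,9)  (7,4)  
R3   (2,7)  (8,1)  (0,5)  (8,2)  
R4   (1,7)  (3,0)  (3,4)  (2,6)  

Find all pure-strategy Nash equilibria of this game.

None

Check mutual best responses: a cell is a NE iff neither player can gain by unilaterally deviating.
Player 1's best responses — vs C1: R2 (payoff 9); vs C2: R3 (payoff 8); vs C3: R4 (payoff 3); vs C4: R3 (payoff 8).
Player 2's best responses — vs R1: C1 (payoff 7); vs R2: C3 (payoff 9); vs R3: C1 (payoff 7); vs R4: C1 (payoff 7).
No cell has both players best-responding. For instance, Player 1's best reply to C2 is R3, but against R3 Player 2 prefers C1 over C2.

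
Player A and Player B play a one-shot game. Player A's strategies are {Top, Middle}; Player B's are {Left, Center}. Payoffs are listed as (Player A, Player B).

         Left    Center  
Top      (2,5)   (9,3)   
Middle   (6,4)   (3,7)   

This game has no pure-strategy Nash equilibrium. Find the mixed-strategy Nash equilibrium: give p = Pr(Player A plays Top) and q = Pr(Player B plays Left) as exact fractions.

p = 3/5, q = 3/5

Each player's mixing probability is pinned down by making the *other* player indifferent.
Player B indifferent between Left and Center: p·5 + (1−p)·4 = p·3 + (1−p)·7 ⟹ 4 + 1p = 7 + (-4)p ⟹ p = 3/5.
Player A indifferent between Top and Middle: q·2 + (1−q)·9 = q·6 + (1−q)·3 ⟹ 9 + (-7)q = 3 + 3q ⟹ q = 3/5.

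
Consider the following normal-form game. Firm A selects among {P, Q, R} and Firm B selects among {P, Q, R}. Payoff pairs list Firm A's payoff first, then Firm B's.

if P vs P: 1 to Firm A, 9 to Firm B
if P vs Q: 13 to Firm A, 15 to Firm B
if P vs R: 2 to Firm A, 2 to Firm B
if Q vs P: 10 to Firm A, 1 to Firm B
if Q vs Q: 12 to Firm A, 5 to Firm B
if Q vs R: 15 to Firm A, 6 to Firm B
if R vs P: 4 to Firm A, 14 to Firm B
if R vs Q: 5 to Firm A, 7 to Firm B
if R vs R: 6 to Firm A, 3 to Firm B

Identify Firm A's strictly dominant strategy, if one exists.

A strategy is strictly dominant if it gives Firm A a strictly higher payoff than every other strategy, against every choice by the opponent.
P is not dominant: against P, Q gives 10 > 1.
Q is not dominant: against Q, P gives 13 > 12.
R is not dominant: against P, Q gives 10 > 4.
No single strategy is best against every opponent action.

No strictly dominant strategy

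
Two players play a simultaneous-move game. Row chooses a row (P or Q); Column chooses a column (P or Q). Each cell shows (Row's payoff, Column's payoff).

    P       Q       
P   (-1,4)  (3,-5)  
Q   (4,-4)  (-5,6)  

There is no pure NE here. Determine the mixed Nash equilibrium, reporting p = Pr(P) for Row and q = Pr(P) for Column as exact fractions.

Each player's mixing probability is pinned down by making the *other* player indifferent.
Column indifferent between P and Q: p·4 + (1−p)·(-4) = p·(-5) + (1−p)·6 ⟹ (-4) + 8p = 6 + (-11)p ⟹ p = 10/19.
Row indifferent between P and Q: q·(-1) + (1−q)·3 = q·4 + (1−q)·(-5) ⟹ 3 + (-4)q = (-5) + 9q ⟹ q = 8/13.

p = 10/19, q = 8/13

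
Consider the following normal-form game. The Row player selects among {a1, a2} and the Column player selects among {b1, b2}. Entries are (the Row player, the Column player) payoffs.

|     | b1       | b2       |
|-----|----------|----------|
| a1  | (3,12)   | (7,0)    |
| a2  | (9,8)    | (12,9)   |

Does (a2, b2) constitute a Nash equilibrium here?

Holding the Column player at b2: the Row player gets 12 from a2, versus 7 from a1. No profitable deviation for the Row player.
Holding the Row player at a2: the Column player gets 9 from b2, versus 8 from b1. No profitable deviation for the Column player either.

Yes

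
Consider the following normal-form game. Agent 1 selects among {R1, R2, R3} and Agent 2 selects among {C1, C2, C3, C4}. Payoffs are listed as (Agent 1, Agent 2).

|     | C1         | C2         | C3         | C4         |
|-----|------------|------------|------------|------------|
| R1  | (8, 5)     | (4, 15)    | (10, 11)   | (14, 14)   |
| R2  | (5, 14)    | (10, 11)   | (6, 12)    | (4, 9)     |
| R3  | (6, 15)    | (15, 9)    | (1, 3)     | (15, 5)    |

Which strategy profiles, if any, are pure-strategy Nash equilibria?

Find each player's best response to every opponent strategy; NE are the intersections.
Agent 1's best responses — vs C1: R1 (payoff 8); vs C2: R3 (payoff 15); vs C3: R1 (payoff 10); vs C4: R3 (payoff 15).
Agent 2's best responses — vs R1: C2 (payoff 15); vs R2: C1 (payoff 14); vs R3: C1 (payoff 15).
No cell has both players best-responding. For instance, Agent 1's best reply to C2 is R3, but against R3 Agent 2 prefers C1 over C2.

No pure-strategy Nash equilibrium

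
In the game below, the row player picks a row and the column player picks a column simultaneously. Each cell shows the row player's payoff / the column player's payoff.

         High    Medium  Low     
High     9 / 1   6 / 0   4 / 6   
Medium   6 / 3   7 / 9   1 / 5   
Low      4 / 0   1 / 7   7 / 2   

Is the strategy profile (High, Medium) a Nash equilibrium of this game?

No

Holding the column player at Medium: the row player gets 6 from High but could get 7 by switching to Medium. The row player has a profitable deviation.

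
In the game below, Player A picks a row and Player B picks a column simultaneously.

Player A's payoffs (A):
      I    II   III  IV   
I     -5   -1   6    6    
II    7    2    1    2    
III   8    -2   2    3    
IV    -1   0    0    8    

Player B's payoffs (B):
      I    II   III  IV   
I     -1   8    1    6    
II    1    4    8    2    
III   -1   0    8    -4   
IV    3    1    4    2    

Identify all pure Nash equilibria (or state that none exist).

A profile is a Nash equilibrium when each player is best-responding to the other.
Player A's best responses — vs I: III (payoff 8); vs II: II (payoff 2); vs III: I (payoff 6); vs IV: IV (payoff 8).
Player B's best responses — vs I: II (payoff 8); vs II: III (payoff 8); vs III: III (payoff 8); vs IV: III (payoff 4).
No cell has both players best-responding. For instance, Player A's best reply to IV is IV, but against IV Player B prefers III over IV.

No pure-strategy Nash equilibrium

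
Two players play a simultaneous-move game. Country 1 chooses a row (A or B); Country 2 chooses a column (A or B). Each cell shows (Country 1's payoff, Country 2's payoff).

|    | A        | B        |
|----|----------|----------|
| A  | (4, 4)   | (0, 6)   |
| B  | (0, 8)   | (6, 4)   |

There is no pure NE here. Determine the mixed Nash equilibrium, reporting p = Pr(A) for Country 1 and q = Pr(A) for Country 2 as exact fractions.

In a mixed NE each player is indifferent between their pure strategies, so the opponent's mix sets the indifference.
Country 2 indifferent between A and B: p·4 + (1−p)·8 = p·6 + (1−p)·4 ⟹ 8 + (-4)p = 4 + 2p ⟹ p = 2/3.
Country 1 indifferent between A and B: q·4 + (1−q)·0 = q·0 + (1−q)·6 ⟹ 0 + 4q = 6 + (-6)q ⟹ q = 3/5.

p = 2/3, q = 3/5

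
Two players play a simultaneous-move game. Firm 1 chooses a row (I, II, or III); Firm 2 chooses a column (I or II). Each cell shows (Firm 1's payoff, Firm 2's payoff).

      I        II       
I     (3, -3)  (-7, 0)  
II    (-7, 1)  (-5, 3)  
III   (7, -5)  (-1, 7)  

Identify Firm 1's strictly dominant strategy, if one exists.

A strategy is strictly dominant if it gives Firm 1 a strictly higher payoff than every other strategy, against every choice by the opponent.
III strictly dominates: vs I: 7 > each of {3, -7}; vs II: -1 > each of {-7, -5}.

III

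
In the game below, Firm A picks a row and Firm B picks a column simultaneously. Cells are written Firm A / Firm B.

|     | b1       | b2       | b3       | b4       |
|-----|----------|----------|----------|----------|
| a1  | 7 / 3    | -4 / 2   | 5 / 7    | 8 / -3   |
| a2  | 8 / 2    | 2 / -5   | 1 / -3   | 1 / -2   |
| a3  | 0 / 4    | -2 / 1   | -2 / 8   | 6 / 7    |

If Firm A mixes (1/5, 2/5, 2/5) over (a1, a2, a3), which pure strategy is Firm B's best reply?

Compute Firm B's expected payoff from each pure strategy against the given mix.
b1: (1/5)·3 + (2/5)·2 + (2/5)·4 = 3
b2: (1/5)·2 + (2/5)·(-5) + (2/5)·1 = -6/5
b3: (1/5)·7 + (2/5)·(-3) + (2/5)·8 = 17/5
b4: (1/5)·(-3) + (2/5)·(-2) + (2/5)·7 = 7/5
Highest expected payoff is 17/5, from b3.

b3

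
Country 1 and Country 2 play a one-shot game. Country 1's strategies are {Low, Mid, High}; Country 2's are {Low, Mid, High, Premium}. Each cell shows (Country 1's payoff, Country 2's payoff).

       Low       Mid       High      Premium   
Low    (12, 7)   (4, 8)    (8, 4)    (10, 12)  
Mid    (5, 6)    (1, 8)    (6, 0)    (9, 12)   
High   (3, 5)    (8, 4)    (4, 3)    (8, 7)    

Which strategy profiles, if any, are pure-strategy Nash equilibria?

(Low, Premium)

Find each player's best response to every opponent strategy; NE are the intersections.
Country 1's best responses — vs Low: Low (payoff 12); vs Mid: High (payoff 8); vs High: Low (payoff 8); vs Premium: Low (payoff 10).
Country 2's best responses — vs Low: Premium (payoff 12); vs Mid: Premium (payoff 12); vs High: Premium (payoff 7).
The only mutual best response is (Low, Premium); neither player gains by switching there.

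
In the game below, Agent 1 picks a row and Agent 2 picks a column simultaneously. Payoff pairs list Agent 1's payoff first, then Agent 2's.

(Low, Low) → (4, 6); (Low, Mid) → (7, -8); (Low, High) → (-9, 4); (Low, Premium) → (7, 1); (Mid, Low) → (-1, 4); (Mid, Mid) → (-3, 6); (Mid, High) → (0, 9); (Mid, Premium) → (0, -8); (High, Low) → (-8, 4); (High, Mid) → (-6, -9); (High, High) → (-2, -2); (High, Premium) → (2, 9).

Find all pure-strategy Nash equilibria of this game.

Find each player's best response to every opponent strategy; NE are the intersections.
Agent 1's best responses — vs Low: Low (payoff 4); vs Mid: Low (payoff 7); vs High: Mid (payoff 0); vs Premium: Low (payoff 7).
Agent 2's best responses — vs Low: Low (payoff 6); vs Mid: High (payoff 9); vs High: Premium (payoff 9).
Mutual best responses occur at (Low, Low) and (Mid, High); at each, neither player gains by switching.

(Low, Low) and (Mid, High)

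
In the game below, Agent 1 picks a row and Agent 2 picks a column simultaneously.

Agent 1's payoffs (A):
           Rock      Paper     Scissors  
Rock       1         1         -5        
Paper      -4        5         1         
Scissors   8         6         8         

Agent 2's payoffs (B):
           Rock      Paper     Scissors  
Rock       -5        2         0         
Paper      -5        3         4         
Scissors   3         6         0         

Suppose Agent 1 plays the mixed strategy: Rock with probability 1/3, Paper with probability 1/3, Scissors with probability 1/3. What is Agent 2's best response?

Paper

Compute Agent 2's expected payoff from each pure strategy against the given mix.
Rock: (1/3)·(-5) + (1/3)·(-5) + (1/3)·3 = -7/3
Paper: (1/3)·2 + (1/3)·3 + (1/3)·6 = 11/3
Scissors: (1/3)·0 + (1/3)·4 + (1/3)·0 = 4/3
Highest expected payoff is 11/3, from Paper.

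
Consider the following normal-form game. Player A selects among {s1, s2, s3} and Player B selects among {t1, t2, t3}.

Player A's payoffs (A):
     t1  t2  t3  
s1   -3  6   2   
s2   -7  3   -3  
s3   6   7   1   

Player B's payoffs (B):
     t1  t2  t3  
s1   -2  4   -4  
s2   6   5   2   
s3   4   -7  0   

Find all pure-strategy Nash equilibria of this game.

Find each player's best response to every opponent strategy; NE are the intersections.
Player A's best responses — vs t1: s3 (payoff 6); vs t2: s3 (payoff 7); vs t3: s1 (payoff 2).
Player B's best responses — vs s1: t2 (payoff 4); vs s2: t1 (payoff 6); vs s3: t1 (payoff 4).
The only mutual best response is (s3, t1); neither player gains by switching there.

(s3, t1)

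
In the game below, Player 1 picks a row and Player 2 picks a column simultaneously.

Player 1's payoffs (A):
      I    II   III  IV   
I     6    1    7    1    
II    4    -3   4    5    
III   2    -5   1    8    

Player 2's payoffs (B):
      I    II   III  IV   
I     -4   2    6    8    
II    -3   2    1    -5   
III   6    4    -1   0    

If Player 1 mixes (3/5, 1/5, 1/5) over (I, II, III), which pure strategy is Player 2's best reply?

IV

Player 2's best reply maximizes expected payoff against the mix.
I: (3/5)·(-4) + (1/5)·(-3) + (1/5)·6 = -9/5
II: (3/5)·2 + (1/5)·2 + (1/5)·4 = 12/5
III: (3/5)·6 + (1/5)·1 + (1/5)·(-1) = 18/5
IV: (3/5)·8 + (1/5)·(-5) + (1/5)·0 = 19/5
Highest expected payoff is 19/5, from IV.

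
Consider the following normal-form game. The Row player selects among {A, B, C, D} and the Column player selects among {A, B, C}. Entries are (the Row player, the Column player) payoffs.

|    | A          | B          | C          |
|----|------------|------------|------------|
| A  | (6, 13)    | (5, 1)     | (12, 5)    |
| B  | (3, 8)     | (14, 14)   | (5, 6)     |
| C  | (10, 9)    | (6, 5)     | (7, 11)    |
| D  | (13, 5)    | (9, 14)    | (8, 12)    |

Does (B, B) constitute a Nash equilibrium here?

Holding the Column player at B: the Row player gets 14 from B, versus 5 from A, 6 from C, 9 from D. No profitable deviation for the Row player.
Holding the Row player at B: the Column player gets 14 from B, versus 8 from A, 6 from C. No profitable deviation for the Column player either.

Yes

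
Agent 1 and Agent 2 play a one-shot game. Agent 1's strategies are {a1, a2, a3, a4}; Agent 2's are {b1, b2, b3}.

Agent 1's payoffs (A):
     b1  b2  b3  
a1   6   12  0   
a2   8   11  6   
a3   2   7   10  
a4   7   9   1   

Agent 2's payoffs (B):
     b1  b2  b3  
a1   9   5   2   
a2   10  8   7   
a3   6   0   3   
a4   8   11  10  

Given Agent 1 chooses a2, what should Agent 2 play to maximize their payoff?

b1

With Agent 1 fixed at a2, Agent 2's payoffs are: b1 → 10, b2 → 8, b3 → 7.
The maximum is 10, achieved by b1.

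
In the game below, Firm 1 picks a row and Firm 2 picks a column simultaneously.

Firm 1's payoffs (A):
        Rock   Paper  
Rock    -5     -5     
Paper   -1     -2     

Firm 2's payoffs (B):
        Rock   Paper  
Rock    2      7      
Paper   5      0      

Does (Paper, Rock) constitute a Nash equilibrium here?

Holding Firm 2 at Rock: Firm 1 gets -1 from Paper, versus -5 from Rock. No profitable deviation for Firm 1.
Holding Firm 1 at Paper: Firm 2 gets 5 from Rock, versus 0 from Paper. No profitable deviation for Firm 2 either.

Yes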